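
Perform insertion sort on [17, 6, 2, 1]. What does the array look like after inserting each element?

First element 17 is already 'sorted'
Insert 6: shifted 1 elements -> [6, 17, 2, 1]
Insert 2: shifted 2 elements -> [2, 6, 17, 1]
Insert 1: shifted 3 elements -> [1, 2, 6, 17]


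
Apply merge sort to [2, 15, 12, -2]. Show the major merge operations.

Divide and conquer:
  Merge [2] + [15] -> [2, 15]
  Merge [12] + [-2] -> [-2, 12]
  Merge [2, 15] + [-2, 12] -> [-2, 2, 12, 15]


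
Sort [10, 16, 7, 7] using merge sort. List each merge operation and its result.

Divide and conquer:
  Merge [10] + [16] -> [10, 16]
  Merge [7] + [7] -> [7, 7]
  Merge [10, 16] + [7, 7] -> [7, 7, 10, 16]


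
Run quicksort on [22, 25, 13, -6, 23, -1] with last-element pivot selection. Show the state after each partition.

Partition 1: pivot=-1 at index 1 -> [-6, -1, 13, 22, 23, 25]
Partition 2: pivot=25 at index 5 -> [-6, -1, 13, 22, 23, 25]
Partition 3: pivot=23 at index 4 -> [-6, -1, 13, 22, 23, 25]
Partition 4: pivot=22 at index 3 -> [-6, -1, 13, 22, 23, 25]


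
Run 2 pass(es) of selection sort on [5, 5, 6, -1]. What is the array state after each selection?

Pass 1: Select minimum -1 at index 3, swap -> [-1, 5, 6, 5]
Pass 2: Select minimum 5 at index 1, swap -> [-1, 5, 6, 5]


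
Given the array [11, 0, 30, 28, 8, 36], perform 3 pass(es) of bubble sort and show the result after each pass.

After pass 1: [0, 11, 28, 8, 30, 36] (3 swaps)
After pass 2: [0, 11, 8, 28, 30, 36] (1 swaps)
After pass 3: [0, 8, 11, 28, 30, 36] (1 swaps)
Total swaps: 5


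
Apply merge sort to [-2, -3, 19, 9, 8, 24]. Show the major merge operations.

Divide and conquer:
  Merge [-3] + [19] -> [-3, 19]
  Merge [-2] + [-3, 19] -> [-3, -2, 19]
  Merge [8] + [24] -> [8, 24]
  Merge [9] + [8, 24] -> [8, 9, 24]
  Merge [-3, -2, 19] + [8, 9, 24] -> [-3, -2, 8, 9, 19, 24]


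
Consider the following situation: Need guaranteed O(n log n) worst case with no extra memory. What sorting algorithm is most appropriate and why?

Best choice: Heapsort
Reason: Heapsort is O(n log n) worst case and sorts in-place; quicksort can degrade to O(n^2)


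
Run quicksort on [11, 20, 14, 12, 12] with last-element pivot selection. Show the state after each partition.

Partition 1: pivot=12 at index 2 -> [11, 12, 12, 20, 14]
Partition 2: pivot=12 at index 1 -> [11, 12, 12, 20, 14]
Partition 3: pivot=14 at index 3 -> [11, 12, 12, 14, 20]


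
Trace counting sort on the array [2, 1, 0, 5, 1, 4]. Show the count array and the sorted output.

Count array: [1, 2, 1, 0, 1, 1]
(count[i] = number of elements equal to i)
Cumulative count: [1, 3, 4, 4, 5, 6]
Sorted: [0, 1, 1, 2, 4, 5]


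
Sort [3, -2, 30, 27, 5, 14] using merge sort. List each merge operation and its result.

Divide and conquer:
  Merge [-2] + [30] -> [-2, 30]
  Merge [3] + [-2, 30] -> [-2, 3, 30]
  Merge [5] + [14] -> [5, 14]
  Merge [27] + [5, 14] -> [5, 14, 27]
  Merge [-2, 3, 30] + [5, 14, 27] -> [-2, 3, 5, 14, 27, 30]


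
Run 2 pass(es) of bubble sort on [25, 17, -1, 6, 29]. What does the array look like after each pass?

After pass 1: [17, -1, 6, 25, 29] (3 swaps)
After pass 2: [-1, 6, 17, 25, 29] (2 swaps)
Total swaps: 5


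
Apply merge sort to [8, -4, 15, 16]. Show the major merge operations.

Divide and conquer:
  Merge [8] + [-4] -> [-4, 8]
  Merge [15] + [16] -> [15, 16]
  Merge [-4, 8] + [15, 16] -> [-4, 8, 15, 16]


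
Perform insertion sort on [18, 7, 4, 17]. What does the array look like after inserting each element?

First element 18 is already 'sorted'
Insert 7: shifted 1 elements -> [7, 18, 4, 17]
Insert 4: shifted 2 elements -> [4, 7, 18, 17]
Insert 17: shifted 1 elements -> [4, 7, 17, 18]


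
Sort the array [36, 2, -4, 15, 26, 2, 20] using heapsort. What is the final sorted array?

Build heap: [36, 26, 20, 15, 2, 2, -4]
Extract 36: [26, 15, 20, -4, 2, 2, 36]
Extract 26: [20, 15, 2, -4, 2, 26, 36]
Extract 20: [15, 2, 2, -4, 20, 26, 36]
Extract 15: [2, -4, 2, 15, 20, 26, 36]
Extract 2: [2, -4, 2, 15, 20, 26, 36]
Extract 2: [-4, 2, 2, 15, 20, 26, 36]


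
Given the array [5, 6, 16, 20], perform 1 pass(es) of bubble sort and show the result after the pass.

After pass 1: [5, 6, 16, 20] (0 swaps)
Total swaps: 0


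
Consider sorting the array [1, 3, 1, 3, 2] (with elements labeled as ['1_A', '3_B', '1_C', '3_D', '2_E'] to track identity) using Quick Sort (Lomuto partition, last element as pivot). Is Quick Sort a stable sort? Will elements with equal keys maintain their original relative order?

Trace Quick Sort on the labeled array (the key is the number; the letter only tracks identity):
  Partition indices 0..4 around pivot 2_E -> [1_A, 1_C, 2_E, 3_D, 3_B]
  Partition indices 0..1 around pivot 1_C -> [1_A, 1_C, 2_E, 3_D, 3_B]
  Partition indices 3..4 around pivot 3_B -> [1_A, 1_C, 2_E, 3_D, 3_B]
Final order: [1_A, 1_C, 2_E, 3_D, 3_B]
Equal keys:
  value 1: originally 1_A, 1_C; after sorting 1_A, 1_C -> order preserved
  value 3: originally 3_B, 3_D; after sorting 3_D, 3_B -> order changed
Equal keys were reordered, so Quick Sort is not stable: partition swaps elements across long distances and can reorder equal keys. (One such input is enough; an unstable sort may happen to preserve order on other inputs, but it gives no guarantee.)
Answer: Not stable


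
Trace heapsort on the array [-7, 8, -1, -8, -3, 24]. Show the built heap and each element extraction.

Build heap: [24, 8, -1, -8, -3, -7]
Extract 24: [8, -3, -1, -8, -7, 24]
Extract 8: [-1, -3, -7, -8, 8, 24]
Extract -1: [-3, -8, -7, -1, 8, 24]
Extract -3: [-7, -8, -3, -1, 8, 24]
Extract -7: [-8, -7, -3, -1, 8, 24]


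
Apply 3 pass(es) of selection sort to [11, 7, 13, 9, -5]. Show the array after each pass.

Pass 1: Select minimum -5 at index 4, swap -> [-5, 7, 13, 9, 11]
Pass 2: Select minimum 7 at index 1, swap -> [-5, 7, 13, 9, 11]
Pass 3: Select minimum 9 at index 3, swap -> [-5, 7, 9, 13, 11]


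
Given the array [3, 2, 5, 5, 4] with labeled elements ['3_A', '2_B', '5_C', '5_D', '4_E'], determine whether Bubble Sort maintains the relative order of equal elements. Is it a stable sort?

Trace Bubble Sort on the labeled array (the key is the number; the letter only tracks identity):
  After pass 1: [2_B, 3_A, 5_C, 4_E, 5_D]
  After pass 2: [2_B, 3_A, 4_E, 5_C, 5_D]
  After pass 3: [2_B, 3_A, 4_E, 5_C, 5_D] (no swaps, done)
Final order: [2_B, 3_A, 4_E, 5_C, 5_D]
Equal keys:
  value 5: originally 5_C, 5_D; after sorting 5_C, 5_D -> order preserved
All equal keys kept their original relative order. Bubble Sort is stable: it only swaps adjacent elements when the left one is strictly greater, so equal keys never move past each other.
Answer: Stable


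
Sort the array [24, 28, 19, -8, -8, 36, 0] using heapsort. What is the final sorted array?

Build heap: [36, 28, 24, -8, -8, 19, 0]
Extract 36: [28, 0, 24, -8, -8, 19, 36]
Extract 28: [24, 0, 19, -8, -8, 28, 36]
Extract 24: [19, 0, -8, -8, 24, 28, 36]
Extract 19: [0, -8, -8, 19, 24, 28, 36]
Extract 0: [-8, -8, 0, 19, 24, 28, 36]
Extract -8: [-8, -8, 0, 19, 24, 28, 36]


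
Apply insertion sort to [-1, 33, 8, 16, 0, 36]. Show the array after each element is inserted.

First element -1 is already 'sorted'
Insert 33: shifted 0 elements -> [-1, 33, 8, 16, 0, 36]
Insert 8: shifted 1 elements -> [-1, 8, 33, 16, 0, 36]
Insert 16: shifted 1 elements -> [-1, 8, 16, 33, 0, 36]
Insert 0: shifted 3 elements -> [-1, 0, 8, 16, 33, 36]
Insert 36: shifted 0 elements -> [-1, 0, 8, 16, 33, 36]


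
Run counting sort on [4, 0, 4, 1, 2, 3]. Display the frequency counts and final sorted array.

Count array: [1, 1, 1, 1, 2]
(count[i] = number of elements equal to i)
Cumulative count: [1, 2, 3, 4, 6]
Sorted: [0, 1, 2, 3, 4, 4]


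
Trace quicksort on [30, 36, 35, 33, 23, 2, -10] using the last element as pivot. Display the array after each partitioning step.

Partition 1: pivot=-10 at index 0 -> [-10, 36, 35, 33, 23, 2, 30]
Partition 2: pivot=30 at index 3 -> [-10, 23, 2, 30, 36, 35, 33]
Partition 3: pivot=2 at index 1 -> [-10, 2, 23, 30, 36, 35, 33]
Partition 4: pivot=33 at index 4 -> [-10, 2, 23, 30, 33, 35, 36]
Partition 5: pivot=36 at index 6 -> [-10, 2, 23, 30, 33, 35, 36]


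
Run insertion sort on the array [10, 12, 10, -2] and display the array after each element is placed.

First element 10 is already 'sorted'
Insert 12: shifted 0 elements -> [10, 12, 10, -2]
Insert 10: shifted 1 elements -> [10, 10, 12, -2]
Insert -2: shifted 3 elements -> [-2, 10, 10, 12]


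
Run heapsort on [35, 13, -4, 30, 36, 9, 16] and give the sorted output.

Build heap: [36, 35, 16, 30, 13, 9, -4]
Extract 36: [35, 30, 16, -4, 13, 9, 36]
Extract 35: [30, 13, 16, -4, 9, 35, 36]
Extract 30: [16, 13, 9, -4, 30, 35, 36]
Extract 16: [13, -4, 9, 16, 30, 35, 36]
Extract 13: [9, -4, 13, 16, 30, 35, 36]
Extract 9: [-4, 9, 13, 16, 30, 35, 36]


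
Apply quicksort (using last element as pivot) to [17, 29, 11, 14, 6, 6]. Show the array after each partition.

Partition 1: pivot=6 at index 1 -> [6, 6, 11, 14, 17, 29]
Partition 2: pivot=29 at index 5 -> [6, 6, 11, 14, 17, 29]
Partition 3: pivot=17 at index 4 -> [6, 6, 11, 14, 17, 29]
Partition 4: pivot=14 at index 3 -> [6, 6, 11, 14, 17, 29]


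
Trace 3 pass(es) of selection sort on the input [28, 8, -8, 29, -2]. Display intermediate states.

Pass 1: Select minimum -8 at index 2, swap -> [-8, 8, 28, 29, -2]
Pass 2: Select minimum -2 at index 4, swap -> [-8, -2, 28, 29, 8]
Pass 3: Select minimum 8 at index 4, swap -> [-8, -2, 8, 29, 28]


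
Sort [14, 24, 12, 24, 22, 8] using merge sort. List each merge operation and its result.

Divide and conquer:
  Merge [24] + [12] -> [12, 24]
  Merge [14] + [12, 24] -> [12, 14, 24]
  Merge [22] + [8] -> [8, 22]
  Merge [24] + [8, 22] -> [8, 22, 24]
  Merge [12, 14, 24] + [8, 22, 24] -> [8, 12, 14, 22, 24, 24]


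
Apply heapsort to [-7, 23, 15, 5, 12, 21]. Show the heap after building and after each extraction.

Build heap: [23, 12, 21, 5, -7, 15]
Extract 23: [21, 12, 15, 5, -7, 23]
Extract 21: [15, 12, -7, 5, 21, 23]
Extract 15: [12, 5, -7, 15, 21, 23]
Extract 12: [5, -7, 12, 15, 21, 23]
Extract 5: [-7, 5, 12, 15, 21, 23]


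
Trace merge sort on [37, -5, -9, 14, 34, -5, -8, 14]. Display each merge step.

Divide and conquer:
  Merge [37] + [-5] -> [-5, 37]
  Merge [-9] + [14] -> [-9, 14]
  Merge [-5, 37] + [-9, 14] -> [-9, -5, 14, 37]
  Merge [34] + [-5] -> [-5, 34]
  Merge [-8] + [14] -> [-8, 14]
  Merge [-5, 34] + [-8, 14] -> [-8, -5, 14, 34]
  Merge [-9, -5, 14, 37] + [-8, -5, 14, 34] -> [-9, -8, -5, -5, 14, 14, 34, 37]


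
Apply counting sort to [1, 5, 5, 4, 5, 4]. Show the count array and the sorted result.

Count array: [0, 1, 0, 0, 2, 3]
(count[i] = number of elements equal to i)
Cumulative count: [0, 1, 1, 1, 3, 6]
Sorted: [1, 4, 4, 5, 5, 5]


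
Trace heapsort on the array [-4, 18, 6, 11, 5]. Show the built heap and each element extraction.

Build heap: [18, 11, 6, -4, 5]
Extract 18: [11, 5, 6, -4, 18]
Extract 11: [6, 5, -4, 11, 18]
Extract 6: [5, -4, 6, 11, 18]
Extract 5: [-4, 5, 6, 11, 18]


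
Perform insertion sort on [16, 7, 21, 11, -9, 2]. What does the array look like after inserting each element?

First element 16 is already 'sorted'
Insert 7: shifted 1 elements -> [7, 16, 21, 11, -9, 2]
Insert 21: shifted 0 elements -> [7, 16, 21, 11, -9, 2]
Insert 11: shifted 2 elements -> [7, 11, 16, 21, -9, 2]
Insert -9: shifted 4 elements -> [-9, 7, 11, 16, 21, 2]
Insert 2: shifted 4 elements -> [-9, 2, 7, 11, 16, 21]


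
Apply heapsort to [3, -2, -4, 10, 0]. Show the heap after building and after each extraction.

Build heap: [10, 3, -4, -2, 0]
Extract 10: [3, 0, -4, -2, 10]
Extract 3: [0, -2, -4, 3, 10]
Extract 0: [-2, -4, 0, 3, 10]
Extract -2: [-4, -2, 0, 3, 10]


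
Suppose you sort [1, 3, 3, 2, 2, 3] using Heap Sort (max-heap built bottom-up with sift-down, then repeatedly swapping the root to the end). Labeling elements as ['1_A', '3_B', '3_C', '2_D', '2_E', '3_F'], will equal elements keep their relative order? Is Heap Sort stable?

Trace Heap Sort on the labeled array (the key is the number; the letter only tracks identity):
  Build max-heap: [3_B, 2_D, 3_C, 1_A, 2_E, 3_F]
  Swap root 3_B to index 5, re-heapify first 5 -> [3_F, 2_D, 3_C, 1_A, 2_E, 3_B]
  Swap root 3_F to index 4, re-heapify first 4 -> [3_C, 2_D, 2_E, 1_A, 3_F, 3_B]
  Swap root 3_C to index 3, re-heapify first 3 -> [2_D, 1_A, 2_E, 3_C, 3_F, 3_B]
  Swap root 2_D to index 2, re-heapify first 2 -> [2_E, 1_A, 2_D, 3_C, 3_F, 3_B]
  Swap root 2_E to index 1, re-heapify first 1 -> [1_A, 2_E, 2_D, 3_C, 3_F, 3_B]
Final order: [1_A, 2_E, 2_D, 3_C, 3_F, 3_B]
Equal keys:
  value 2: originally 2_D, 2_E; after sorting 2_E, 2_D -> order changed
  value 3: originally 3_B, 3_C, 3_F; after sorting 3_C, 3_F, 3_B -> order changed
Equal keys were reordered, so Heap Sort is not stable: heap construction and root-to-end swaps move elements without regard to the original order of equal keys. (One such input is enough; an unstable sort may happen to preserve order on other inputs, but it gives no guarantee.)
Answer: Not stable


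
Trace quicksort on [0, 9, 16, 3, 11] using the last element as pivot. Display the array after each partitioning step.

Partition 1: pivot=11 at index 3 -> [0, 9, 3, 11, 16]
Partition 2: pivot=3 at index 1 -> [0, 3, 9, 11, 16]


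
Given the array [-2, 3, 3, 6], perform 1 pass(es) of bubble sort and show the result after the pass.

After pass 1: [-2, 3, 3, 6] (0 swaps)
Total swaps: 0


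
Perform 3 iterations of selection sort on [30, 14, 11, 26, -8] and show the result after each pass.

Pass 1: Select minimum -8 at index 4, swap -> [-8, 14, 11, 26, 30]
Pass 2: Select minimum 11 at index 2, swap -> [-8, 11, 14, 26, 30]
Pass 3: Select minimum 14 at index 2, swap -> [-8, 11, 14, 26, 30]


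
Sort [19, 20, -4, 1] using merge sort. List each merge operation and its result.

Divide and conquer:
  Merge [19] + [20] -> [19, 20]
  Merge [-4] + [1] -> [-4, 1]
  Merge [19, 20] + [-4, 1] -> [-4, 1, 19, 20]


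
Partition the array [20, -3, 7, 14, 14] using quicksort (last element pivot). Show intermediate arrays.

Partition 1: pivot=14 at index 3 -> [-3, 7, 14, 14, 20]
Partition 2: pivot=14 at index 2 -> [-3, 7, 14, 14, 20]
Partition 3: pivot=7 at index 1 -> [-3, 7, 14, 14, 20]


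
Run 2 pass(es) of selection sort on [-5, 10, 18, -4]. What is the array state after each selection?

Pass 1: Select minimum -5 at index 0, swap -> [-5, 10, 18, -4]
Pass 2: Select minimum -4 at index 3, swap -> [-5, -4, 18, 10]


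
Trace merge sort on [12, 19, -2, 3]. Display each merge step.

Divide and conquer:
  Merge [12] + [19] -> [12, 19]
  Merge [-2] + [3] -> [-2, 3]
  Merge [12, 19] + [-2, 3] -> [-2, 3, 12, 19]


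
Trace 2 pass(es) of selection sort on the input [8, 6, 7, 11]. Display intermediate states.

Pass 1: Select minimum 6 at index 1, swap -> [6, 8, 7, 11]
Pass 2: Select minimum 7 at index 2, swap -> [6, 7, 8, 11]


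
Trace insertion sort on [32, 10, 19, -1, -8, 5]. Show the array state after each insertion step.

First element 32 is already 'sorted'
Insert 10: shifted 1 elements -> [10, 32, 19, -1, -8, 5]
Insert 19: shifted 1 elements -> [10, 19, 32, -1, -8, 5]
Insert -1: shifted 3 elements -> [-1, 10, 19, 32, -8, 5]
Insert -8: shifted 4 elements -> [-8, -1, 10, 19, 32, 5]
Insert 5: shifted 3 elements -> [-8, -1, 5, 10, 19, 32]


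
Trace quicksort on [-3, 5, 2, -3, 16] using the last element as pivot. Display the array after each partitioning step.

Partition 1: pivot=16 at index 4 -> [-3, 5, 2, -3, 16]
Partition 2: pivot=-3 at index 1 -> [-3, -3, 2, 5, 16]
Partition 3: pivot=5 at index 3 -> [-3, -3, 2, 5, 16]


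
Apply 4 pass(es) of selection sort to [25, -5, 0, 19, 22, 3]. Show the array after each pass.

Pass 1: Select minimum -5 at index 1, swap -> [-5, 25, 0, 19, 22, 3]
Pass 2: Select minimum 0 at index 2, swap -> [-5, 0, 25, 19, 22, 3]
Pass 3: Select minimum 3 at index 5, swap -> [-5, 0, 3, 19, 22, 25]
Pass 4: Select minimum 19 at index 3, swap -> [-5, 0, 3, 19, 22, 25]


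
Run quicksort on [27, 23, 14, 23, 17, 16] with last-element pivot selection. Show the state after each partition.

Partition 1: pivot=16 at index 1 -> [14, 16, 27, 23, 17, 23]
Partition 2: pivot=23 at index 4 -> [14, 16, 23, 17, 23, 27]
Partition 3: pivot=17 at index 2 -> [14, 16, 17, 23, 23, 27]


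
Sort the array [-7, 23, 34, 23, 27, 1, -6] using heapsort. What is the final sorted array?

Build heap: [34, 27, 1, 23, 23, -7, -6]
Extract 34: [27, 23, 1, -6, 23, -7, 34]
Extract 27: [23, 23, 1, -6, -7, 27, 34]
Extract 23: [23, -6, 1, -7, 23, 27, 34]
Extract 23: [1, -6, -7, 23, 23, 27, 34]
Extract 1: [-6, -7, 1, 23, 23, 27, 34]
Extract -6: [-7, -6, 1, 23, 23, 27, 34]


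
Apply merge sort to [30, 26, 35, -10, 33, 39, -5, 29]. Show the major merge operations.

Divide and conquer:
  Merge [30] + [26] -> [26, 30]
  Merge [35] + [-10] -> [-10, 35]
  Merge [26, 30] + [-10, 35] -> [-10, 26, 30, 35]
  Merge [33] + [39] -> [33, 39]
  Merge [-5] + [29] -> [-5, 29]
  Merge [33, 39] + [-5, 29] -> [-5, 29, 33, 39]
  Merge [-10, 26, 30, 35] + [-5, 29, 33, 39] -> [-10, -5, 26, 29, 30, 33, 35, 39]


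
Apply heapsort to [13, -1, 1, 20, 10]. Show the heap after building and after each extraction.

Build heap: [20, 13, 1, -1, 10]
Extract 20: [13, 10, 1, -1, 20]
Extract 13: [10, -1, 1, 13, 20]
Extract 10: [1, -1, 10, 13, 20]
Extract 1: [-1, 1, 10, 13, 20]


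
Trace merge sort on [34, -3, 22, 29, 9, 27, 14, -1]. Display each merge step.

Divide and conquer:
  Merge [34] + [-3] -> [-3, 34]
  Merge [22] + [29] -> [22, 29]
  Merge [-3, 34] + [22, 29] -> [-3, 22, 29, 34]
  Merge [9] + [27] -> [9, 27]
  Merge [14] + [-1] -> [-1, 14]
  Merge [9, 27] + [-1, 14] -> [-1, 9, 14, 27]
  Merge [-3, 22, 29, 34] + [-1, 9, 14, 27] -> [-3, -1, 9, 14, 22, 27, 29, 34]


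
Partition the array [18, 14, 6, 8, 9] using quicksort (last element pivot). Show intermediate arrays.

Partition 1: pivot=9 at index 2 -> [6, 8, 9, 14, 18]
Partition 2: pivot=8 at index 1 -> [6, 8, 9, 14, 18]
Partition 3: pivot=18 at index 4 -> [6, 8, 9, 14, 18]


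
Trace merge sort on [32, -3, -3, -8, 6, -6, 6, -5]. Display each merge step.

Divide and conquer:
  Merge [32] + [-3] -> [-3, 32]
  Merge [-3] + [-8] -> [-8, -3]
  Merge [-3, 32] + [-8, -3] -> [-8, -3, -3, 32]
  Merge [6] + [-6] -> [-6, 6]
  Merge [6] + [-5] -> [-5, 6]
  Merge [-6, 6] + [-5, 6] -> [-6, -5, 6, 6]
  Merge [-8, -3, -3, 32] + [-6, -5, 6, 6] -> [-8, -6, -5, -3, -3, 6, 6, 32]


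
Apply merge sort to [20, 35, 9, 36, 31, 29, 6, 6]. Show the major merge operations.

Divide and conquer:
  Merge [20] + [35] -> [20, 35]
  Merge [9] + [36] -> [9, 36]
  Merge [20, 35] + [9, 36] -> [9, 20, 35, 36]
  Merge [31] + [29] -> [29, 31]
  Merge [6] + [6] -> [6, 6]
  Merge [29, 31] + [6, 6] -> [6, 6, 29, 31]
  Merge [9, 20, 35, 36] + [6, 6, 29, 31] -> [6, 6, 9, 20, 29, 31, 35, 36]


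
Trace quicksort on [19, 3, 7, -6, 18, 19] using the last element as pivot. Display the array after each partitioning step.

Partition 1: pivot=19 at index 5 -> [19, 3, 7, -6, 18, 19]
Partition 2: pivot=18 at index 3 -> [3, 7, -6, 18, 19, 19]
Partition 3: pivot=-6 at index 0 -> [-6, 7, 3, 18, 19, 19]
Partition 4: pivot=3 at index 1 -> [-6, 3, 7, 18, 19, 19]


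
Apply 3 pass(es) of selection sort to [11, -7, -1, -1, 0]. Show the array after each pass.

Pass 1: Select minimum -7 at index 1, swap -> [-7, 11, -1, -1, 0]
Pass 2: Select minimum -1 at index 2, swap -> [-7, -1, 11, -1, 0]
Pass 3: Select minimum -1 at index 3, swap -> [-7, -1, -1, 11, 0]


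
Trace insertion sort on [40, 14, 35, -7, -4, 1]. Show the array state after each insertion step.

First element 40 is already 'sorted'
Insert 14: shifted 1 elements -> [14, 40, 35, -7, -4, 1]
Insert 35: shifted 1 elements -> [14, 35, 40, -7, -4, 1]
Insert -7: shifted 3 elements -> [-7, 14, 35, 40, -4, 1]
Insert -4: shifted 3 elements -> [-7, -4, 14, 35, 40, 1]
Insert 1: shifted 3 elements -> [-7, -4, 1, 14, 35, 40]


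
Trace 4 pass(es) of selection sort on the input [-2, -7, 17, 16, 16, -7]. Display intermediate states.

Pass 1: Select minimum -7 at index 1, swap -> [-7, -2, 17, 16, 16, -7]
Pass 2: Select minimum -7 at index 5, swap -> [-7, -7, 17, 16, 16, -2]
Pass 3: Select minimum -2 at index 5, swap -> [-7, -7, -2, 16, 16, 17]
Pass 4: Select minimum 16 at index 3, swap -> [-7, -7, -2, 16, 16, 17]


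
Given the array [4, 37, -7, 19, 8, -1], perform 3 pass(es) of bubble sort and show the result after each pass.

After pass 1: [4, -7, 19, 8, -1, 37] (4 swaps)
After pass 2: [-7, 4, 8, -1, 19, 37] (3 swaps)
After pass 3: [-7, 4, -1, 8, 19, 37] (1 swaps)
Total swaps: 8


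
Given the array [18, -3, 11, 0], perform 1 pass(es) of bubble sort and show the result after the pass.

After pass 1: [-3, 11, 0, 18] (3 swaps)
Total swaps: 3


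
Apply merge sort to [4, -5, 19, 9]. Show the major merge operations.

Divide and conquer:
  Merge [4] + [-5] -> [-5, 4]
  Merge [19] + [9] -> [9, 19]
  Merge [-5, 4] + [9, 19] -> [-5, 4, 9, 19]


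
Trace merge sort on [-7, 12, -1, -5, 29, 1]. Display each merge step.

Divide and conquer:
  Merge [12] + [-1] -> [-1, 12]
  Merge [-7] + [-1, 12] -> [-7, -1, 12]
  Merge [29] + [1] -> [1, 29]
  Merge [-5] + [1, 29] -> [-5, 1, 29]
  Merge [-7, -1, 12] + [-5, 1, 29] -> [-7, -5, -1, 1, 12, 29]


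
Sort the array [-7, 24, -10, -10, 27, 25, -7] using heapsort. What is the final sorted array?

Build heap: [27, 24, 25, -10, -7, -10, -7]
Extract 27: [25, 24, -7, -10, -7, -10, 27]
Extract 25: [24, -7, -7, -10, -10, 25, 27]
Extract 24: [-7, -10, -7, -10, 24, 25, 27]
Extract -7: [-7, -10, -10, -7, 24, 25, 27]
Extract -7: [-10, -10, -7, -7, 24, 25, 27]
Extract -10: [-10, -10, -7, -7, 24, 25, 27]


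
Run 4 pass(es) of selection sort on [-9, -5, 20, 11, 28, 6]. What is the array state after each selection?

Pass 1: Select minimum -9 at index 0, swap -> [-9, -5, 20, 11, 28, 6]
Pass 2: Select minimum -5 at index 1, swap -> [-9, -5, 20, 11, 28, 6]
Pass 3: Select minimum 6 at index 5, swap -> [-9, -5, 6, 11, 28, 20]
Pass 4: Select minimum 11 at index 3, swap -> [-9, -5, 6, 11, 28, 20]


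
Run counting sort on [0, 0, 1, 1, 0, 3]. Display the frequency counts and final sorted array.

Count array: [3, 2, 0, 1]
(count[i] = number of elements equal to i)
Cumulative count: [3, 5, 5, 6]
Sorted: [0, 0, 0, 1, 1, 3]


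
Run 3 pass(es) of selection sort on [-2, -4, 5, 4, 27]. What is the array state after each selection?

Pass 1: Select minimum -4 at index 1, swap -> [-4, -2, 5, 4, 27]
Pass 2: Select minimum -2 at index 1, swap -> [-4, -2, 5, 4, 27]
Pass 3: Select minimum 4 at index 3, swap -> [-4, -2, 4, 5, 27]


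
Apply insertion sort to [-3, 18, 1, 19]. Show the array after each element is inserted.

First element -3 is already 'sorted'
Insert 18: shifted 0 elements -> [-3, 18, 1, 19]
Insert 1: shifted 1 elements -> [-3, 1, 18, 19]
Insert 19: shifted 0 elements -> [-3, 1, 18, 19]


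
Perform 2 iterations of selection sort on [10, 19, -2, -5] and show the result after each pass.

Pass 1: Select minimum -5 at index 3, swap -> [-5, 19, -2, 10]
Pass 2: Select minimum -2 at index 2, swap -> [-5, -2, 19, 10]


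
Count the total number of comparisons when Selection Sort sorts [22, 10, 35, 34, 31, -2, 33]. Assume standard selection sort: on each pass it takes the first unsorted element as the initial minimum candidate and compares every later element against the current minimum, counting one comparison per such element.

Pass 1: scan indices 1..6 for the minimum = 6 comparison(s); min is -2, place at index 0 -> [-2, 10, 35, 34, 31, 22, 33]
Pass 2: scan indices 2..6 for the minimum = 5 comparison(s); min is 10, place at index 1 -> [-2, 10, 35, 34, 31, 22, 33]
Pass 3: scan indices 3..6 for the minimum = 4 comparison(s); min is 22, place at index 2 -> [-2, 10, 22, 34, 31, 35, 33]
Pass 4: scan indices 4..6 for the minimum = 3 comparison(s); min is 31, place at index 3 -> [-2, 10, 22, 31, 34, 35, 33]
Pass 5: scan indices 5..6 for the minimum = 2 comparison(s); min is 33, place at index 4 -> [-2, 10, 22, 31, 33, 35, 34]
Pass 6: scan indices 6..6 for the minimum = 1 comparison(s); min is 34, place at index 5 -> [-2, 10, 22, 31, 33, 34, 35]
Selection sort always scans the whole unsorted suffix, so the count is (n-1) + (n-2) + ... + 1 = n(n-1)/2 = 7*6/2 = 21 regardless of the input order.
Total comparisons: 6 + 5 + 4 + 3 + 2 + 1 = 21


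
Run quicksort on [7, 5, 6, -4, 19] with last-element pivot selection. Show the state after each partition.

Partition 1: pivot=19 at index 4 -> [7, 5, 6, -4, 19]
Partition 2: pivot=-4 at index 0 -> [-4, 5, 6, 7, 19]
Partition 3: pivot=7 at index 3 -> [-4, 5, 6, 7, 19]
Partition 4: pivot=6 at index 2 -> [-4, 5, 6, 7, 19]


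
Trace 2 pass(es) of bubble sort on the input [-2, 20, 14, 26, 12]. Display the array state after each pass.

After pass 1: [-2, 14, 20, 12, 26] (2 swaps)
After pass 2: [-2, 14, 12, 20, 26] (1 swaps)
Total swaps: 3


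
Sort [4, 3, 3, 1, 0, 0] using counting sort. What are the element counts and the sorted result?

Count array: [2, 1, 0, 2, 1]
(count[i] = number of elements equal to i)
Cumulative count: [2, 3, 3, 5, 6]
Sorted: [0, 0, 1, 3, 3, 4]


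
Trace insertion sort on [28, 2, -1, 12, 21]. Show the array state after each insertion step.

First element 28 is already 'sorted'
Insert 2: shifted 1 elements -> [2, 28, -1, 12, 21]
Insert -1: shifted 2 elements -> [-1, 2, 28, 12, 21]
Insert 12: shifted 1 elements -> [-1, 2, 12, 28, 21]
Insert 21: shifted 1 elements -> [-1, 2, 12, 21, 28]


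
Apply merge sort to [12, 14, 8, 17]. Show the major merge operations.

Divide and conquer:
  Merge [12] + [14] -> [12, 14]
  Merge [8] + [17] -> [8, 17]
  Merge [12, 14] + [8, 17] -> [8, 12, 14, 17]


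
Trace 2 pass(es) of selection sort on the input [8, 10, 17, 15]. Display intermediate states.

Pass 1: Select minimum 8 at index 0, swap -> [8, 10, 17, 15]
Pass 2: Select minimum 10 at index 1, swap -> [8, 10, 17, 15]


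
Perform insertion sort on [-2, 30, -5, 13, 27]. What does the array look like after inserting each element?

First element -2 is already 'sorted'
Insert 30: shifted 0 elements -> [-2, 30, -5, 13, 27]
Insert -5: shifted 2 elements -> [-5, -2, 30, 13, 27]
Insert 13: shifted 1 elements -> [-5, -2, 13, 30, 27]
Insert 27: shifted 1 elements -> [-5, -2, 13, 27, 30]


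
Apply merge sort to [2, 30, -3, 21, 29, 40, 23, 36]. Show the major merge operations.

Divide and conquer:
  Merge [2] + [30] -> [2, 30]
  Merge [-3] + [21] -> [-3, 21]
  Merge [2, 30] + [-3, 21] -> [-3, 2, 21, 30]
  Merge [29] + [40] -> [29, 40]
  Merge [23] + [36] -> [23, 36]
  Merge [29, 40] + [23, 36] -> [23, 29, 36, 40]
  Merge [-3, 2, 21, 30] + [23, 29, 36, 40] -> [-3, 2, 21, 23, 29, 30, 36, 40]


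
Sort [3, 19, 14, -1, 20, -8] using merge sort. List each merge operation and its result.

Divide and conquer:
  Merge [19] + [14] -> [14, 19]
  Merge [3] + [14, 19] -> [3, 14, 19]
  Merge [20] + [-8] -> [-8, 20]
  Merge [-1] + [-8, 20] -> [-8, -1, 20]
  Merge [3, 14, 19] + [-8, -1, 20] -> [-8, -1, 3, 14, 19, 20]


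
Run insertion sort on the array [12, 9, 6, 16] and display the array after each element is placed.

First element 12 is already 'sorted'
Insert 9: shifted 1 elements -> [9, 12, 6, 16]
Insert 6: shifted 2 elements -> [6, 9, 12, 16]
Insert 16: shifted 0 elements -> [6, 9, 12, 16]


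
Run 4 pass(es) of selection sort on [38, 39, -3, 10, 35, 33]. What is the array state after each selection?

Pass 1: Select minimum -3 at index 2, swap -> [-3, 39, 38, 10, 35, 33]
Pass 2: Select minimum 10 at index 3, swap -> [-3, 10, 38, 39, 35, 33]
Pass 3: Select minimum 33 at index 5, swap -> [-3, 10, 33, 39, 35, 38]
Pass 4: Select minimum 35 at index 4, swap -> [-3, 10, 33, 35, 39, 38]


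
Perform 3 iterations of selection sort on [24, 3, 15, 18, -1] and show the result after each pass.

Pass 1: Select minimum -1 at index 4, swap -> [-1, 3, 15, 18, 24]
Pass 2: Select minimum 3 at index 1, swap -> [-1, 3, 15, 18, 24]
Pass 3: Select minimum 15 at index 2, swap -> [-1, 3, 15, 18, 24]


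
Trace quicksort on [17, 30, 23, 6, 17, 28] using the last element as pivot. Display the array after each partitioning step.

Partition 1: pivot=28 at index 4 -> [17, 23, 6, 17, 28, 30]
Partition 2: pivot=17 at index 2 -> [17, 6, 17, 23, 28, 30]
Partition 3: pivot=6 at index 0 -> [6, 17, 17, 23, 28, 30]


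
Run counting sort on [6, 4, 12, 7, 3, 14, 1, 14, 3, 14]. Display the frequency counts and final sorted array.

Count array: [0, 1, 0, 2, 1, 0, 1, 1, 0, 0, 0, 0, 1, 0, 3]
(count[i] = number of elements equal to i)
Cumulative count: [0, 1, 1, 3, 4, 4, 5, 6, 6, 6, 6, 6, 7, 7, 10]
Sorted: [1, 3, 3, 4, 6, 7, 12, 14, 14, 14]


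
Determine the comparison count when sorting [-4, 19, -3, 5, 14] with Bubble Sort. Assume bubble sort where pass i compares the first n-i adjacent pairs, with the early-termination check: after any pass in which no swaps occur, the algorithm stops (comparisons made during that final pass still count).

Pass 1: compare adjacent pairs (0,1)..(3,4) = 4 comparison(s), 3 swap(s) -> [-4, -3, 5, 14, 19]
Pass 2: compare adjacent pairs (0,1)..(2,3) = 3 comparison(s), 0 swap(s) -> [-4, -3, 5, 14, 19]
No swaps in this pass, so bubble sort stops here.
Total comparisons: 4 + 3 = 7


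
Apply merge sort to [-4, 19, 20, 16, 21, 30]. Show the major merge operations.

Divide and conquer:
  Merge [19] + [20] -> [19, 20]
  Merge [-4] + [19, 20] -> [-4, 19, 20]
  Merge [21] + [30] -> [21, 30]
  Merge [16] + [21, 30] -> [16, 21, 30]
  Merge [-4, 19, 20] + [16, 21, 30] -> [-4, 16, 19, 20, 21, 30]


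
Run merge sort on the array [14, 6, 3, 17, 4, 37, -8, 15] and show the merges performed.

Divide and conquer:
  Merge [14] + [6] -> [6, 14]
  Merge [3] + [17] -> [3, 17]
  Merge [6, 14] + [3, 17] -> [3, 6, 14, 17]
  Merge [4] + [37] -> [4, 37]
  Merge [-8] + [15] -> [-8, 15]
  Merge [4, 37] + [-8, 15] -> [-8, 4, 15, 37]
  Merge [3, 6, 14, 17] + [-8, 4, 15, 37] -> [-8, 3, 4, 6, 14, 15, 17, 37]


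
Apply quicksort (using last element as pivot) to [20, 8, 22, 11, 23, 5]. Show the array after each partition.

Partition 1: pivot=5 at index 0 -> [5, 8, 22, 11, 23, 20]
Partition 2: pivot=20 at index 3 -> [5, 8, 11, 20, 23, 22]
Partition 3: pivot=11 at index 2 -> [5, 8, 11, 20, 23, 22]
Partition 4: pivot=22 at index 4 -> [5, 8, 11, 20, 22, 23]


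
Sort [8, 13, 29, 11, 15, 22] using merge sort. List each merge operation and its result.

Divide and conquer:
  Merge [13] + [29] -> [13, 29]
  Merge [8] + [13, 29] -> [8, 13, 29]
  Merge [15] + [22] -> [15, 22]
  Merge [11] + [15, 22] -> [11, 15, 22]
  Merge [8, 13, 29] + [11, 15, 22] -> [8, 11, 13, 15, 22, 29]


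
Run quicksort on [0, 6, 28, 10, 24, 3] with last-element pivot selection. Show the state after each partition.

Partition 1: pivot=3 at index 1 -> [0, 3, 28, 10, 24, 6]
Partition 2: pivot=6 at index 2 -> [0, 3, 6, 10, 24, 28]
Partition 3: pivot=28 at index 5 -> [0, 3, 6, 10, 24, 28]
Partition 4: pivot=24 at index 4 -> [0, 3, 6, 10, 24, 28]


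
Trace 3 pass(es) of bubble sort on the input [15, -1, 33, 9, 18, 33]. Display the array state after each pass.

After pass 1: [-1, 15, 9, 18, 33, 33] (3 swaps)
After pass 2: [-1, 9, 15, 18, 33, 33] (1 swaps)
After pass 3: [-1, 9, 15, 18, 33, 33] (0 swaps)
Total swaps: 4


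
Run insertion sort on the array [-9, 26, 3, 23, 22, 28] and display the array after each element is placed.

First element -9 is already 'sorted'
Insert 26: shifted 0 elements -> [-9, 26, 3, 23, 22, 28]
Insert 3: shifted 1 elements -> [-9, 3, 26, 23, 22, 28]
Insert 23: shifted 1 elements -> [-9, 3, 23, 26, 22, 28]
Insert 22: shifted 2 elements -> [-9, 3, 22, 23, 26, 28]
Insert 28: shifted 0 elements -> [-9, 3, 22, 23, 26, 28]


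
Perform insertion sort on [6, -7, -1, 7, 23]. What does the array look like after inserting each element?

First element 6 is already 'sorted'
Insert -7: shifted 1 elements -> [-7, 6, -1, 7, 23]
Insert -1: shifted 1 elements -> [-7, -1, 6, 7, 23]
Insert 7: shifted 0 elements -> [-7, -1, 6, 7, 23]
Insert 23: shifted 0 elements -> [-7, -1, 6, 7, 23]


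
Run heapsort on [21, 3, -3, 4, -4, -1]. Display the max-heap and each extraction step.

Build heap: [21, 4, -1, 3, -4, -3]
Extract 21: [4, 3, -1, -3, -4, 21]
Extract 4: [3, -3, -1, -4, 4, 21]
Extract 3: [-1, -3, -4, 3, 4, 21]
Extract -1: [-3, -4, -1, 3, 4, 21]
Extract -3: [-4, -3, -1, 3, 4, 21]


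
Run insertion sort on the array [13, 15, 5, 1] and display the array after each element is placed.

First element 13 is already 'sorted'
Insert 15: shifted 0 elements -> [13, 15, 5, 1]
Insert 5: shifted 2 elements -> [5, 13, 15, 1]
Insert 1: shifted 3 elements -> [1, 5, 13, 15]


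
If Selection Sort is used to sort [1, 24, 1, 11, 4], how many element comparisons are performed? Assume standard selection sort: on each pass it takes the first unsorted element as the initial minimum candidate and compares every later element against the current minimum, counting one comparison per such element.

Pass 1: scan indices 1..4 for the minimum = 4 comparison(s); min is 1, place at index 0 -> [1, 24, 1, 11, 4]
Pass 2: scan indices 2..4 for the minimum = 3 comparison(s); min is 1, place at index 1 -> [1, 1, 24, 11, 4]
Pass 3: scan indices 3..4 for the minimum = 2 comparison(s); min is 4, place at index 2 -> [1, 1, 4, 11, 24]
Pass 4: scan indices 4..4 for the minimum = 1 comparison(s); min is 11, place at index 3 -> [1, 1, 4, 11, 24]
Selection sort always scans the whole unsorted suffix, so the count is (n-1) + (n-2) + ... + 1 = n(n-1)/2 = 5*4/2 = 10 regardless of the input order.
Total comparisons: 4 + 3 + 2 + 1 = 10


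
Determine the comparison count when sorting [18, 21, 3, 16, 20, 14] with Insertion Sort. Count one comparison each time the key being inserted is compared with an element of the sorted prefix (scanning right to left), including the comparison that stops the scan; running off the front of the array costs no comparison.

Insert 21: 18 <= 21 (stop) = 1 comparison(s) -> [18, 21, 3, 16, 20, 14]
Insert 3: 21 > 3 (shift), 18 > 3 (shift), reached front = 2 comparison(s) -> [3, 18, 21, 16, 20, 14]
Insert 16: 21 > 16 (shift), 18 > 16 (shift), 3 <= 16 (stop) = 3 comparison(s) -> [3, 16, 18, 21, 20, 14]
Insert 20: 21 > 20 (shift), 18 <= 20 (stop) = 2 comparison(s) -> [3, 16, 18, 20, 21, 14]
Insert 14: 21 > 14 (shift), 20 > 14 (shift), 18 > 14 (shift), 16 > 14 (shift), 3 <= 14 (stop) = 5 comparison(s) -> [3, 14, 16, 18, 20, 21]
Total comparisons: 1 + 2 + 3 + 2 + 5 = 13


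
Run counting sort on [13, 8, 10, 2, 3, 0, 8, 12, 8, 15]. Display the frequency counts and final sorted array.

Count array: [1, 0, 1, 1, 0, 0, 0, 0, 3, 0, 1, 0, 1, 1, 0, 1]
(count[i] = number of elements equal to i)
Cumulative count: [1, 1, 2, 3, 3, 3, 3, 3, 6, 6, 7, 7, 8, 9, 9, 10]
Sorted: [0, 2, 3, 8, 8, 8, 10, 12, 13, 15]


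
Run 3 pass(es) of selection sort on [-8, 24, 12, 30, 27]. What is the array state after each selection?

Pass 1: Select minimum -8 at index 0, swap -> [-8, 24, 12, 30, 27]
Pass 2: Select minimum 12 at index 2, swap -> [-8, 12, 24, 30, 27]
Pass 3: Select minimum 24 at index 2, swap -> [-8, 12, 24, 30, 27]


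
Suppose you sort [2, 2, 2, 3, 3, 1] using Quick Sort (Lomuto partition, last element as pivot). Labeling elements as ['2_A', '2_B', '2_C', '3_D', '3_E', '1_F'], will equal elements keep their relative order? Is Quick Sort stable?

Trace Quick Sort on the labeled array (the key is the number; the letter only tracks identity):
  Partition indices 0..5 around pivot 1_F -> [1_F, 2_B, 2_C, 3_D, 3_E, 2_A]
  Partition indices 1..5 around pivot 2_A -> [1_F, 2_B, 2_C, 2_A, 3_E, 3_D]
  Partition indices 1..2 around pivot 2_C -> [1_F, 2_B, 2_C, 2_A, 3_E, 3_D]
  Partition indices 4..5 around pivot 3_D -> [1_F, 2_B, 2_C, 2_A, 3_E, 3_D]
Final order: [1_F, 2_B, 2_C, 2_A, 3_E, 3_D]
Equal keys:
  value 2: originally 2_A, 2_B, 2_C; after sorting 2_B, 2_C, 2_A -> order changed
  value 3: originally 3_D, 3_E; after sorting 3_E, 3_D -> order changed
Equal keys were reordered, so Quick Sort is not stable: partition swaps elements across long distances and can reorder equal keys. (One such input is enough; an unstable sort may happen to preserve order on other inputs, but it gives no guarantee.)
Answer: Not stable


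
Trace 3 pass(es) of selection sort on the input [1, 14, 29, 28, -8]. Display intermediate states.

Pass 1: Select minimum -8 at index 4, swap -> [-8, 14, 29, 28, 1]
Pass 2: Select minimum 1 at index 4, swap -> [-8, 1, 29, 28, 14]
Pass 3: Select minimum 14 at index 4, swap -> [-8, 1, 14, 28, 29]


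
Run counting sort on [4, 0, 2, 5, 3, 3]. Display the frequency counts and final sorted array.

Count array: [1, 0, 1, 2, 1, 1]
(count[i] = number of elements equal to i)
Cumulative count: [1, 1, 2, 4, 5, 6]
Sorted: [0, 2, 3, 3, 4, 5]


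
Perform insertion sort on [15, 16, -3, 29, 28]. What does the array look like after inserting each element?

First element 15 is already 'sorted'
Insert 16: shifted 0 elements -> [15, 16, -3, 29, 28]
Insert -3: shifted 2 elements -> [-3, 15, 16, 29, 28]
Insert 29: shifted 0 elements -> [-3, 15, 16, 29, 28]
Insert 28: shifted 1 elements -> [-3, 15, 16, 28, 29]


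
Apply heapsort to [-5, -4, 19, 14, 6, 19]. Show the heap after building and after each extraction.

Build heap: [19, 14, 19, -4, 6, -5]
Extract 19: [19, 14, -5, -4, 6, 19]
Extract 19: [14, 6, -5, -4, 19, 19]
Extract 14: [6, -4, -5, 14, 19, 19]
Extract 6: [-4, -5, 6, 14, 19, 19]
Extract -4: [-5, -4, 6, 14, 19, 19]


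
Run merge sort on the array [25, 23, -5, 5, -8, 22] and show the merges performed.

Divide and conquer:
  Merge [23] + [-5] -> [-5, 23]
  Merge [25] + [-5, 23] -> [-5, 23, 25]
  Merge [-8] + [22] -> [-8, 22]
  Merge [5] + [-8, 22] -> [-8, 5, 22]
  Merge [-5, 23, 25] + [-8, 5, 22] -> [-8, -5, 5, 22, 23, 25]


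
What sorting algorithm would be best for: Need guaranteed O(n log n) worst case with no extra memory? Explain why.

Best choice: Heapsort
Reason: Heapsort is O(n log n) worst case and sorts in-place; quicksort can degrade to O(n^2)


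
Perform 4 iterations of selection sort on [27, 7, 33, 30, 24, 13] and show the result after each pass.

Pass 1: Select minimum 7 at index 1, swap -> [7, 27, 33, 30, 24, 13]
Pass 2: Select minimum 13 at index 5, swap -> [7, 13, 33, 30, 24, 27]
Pass 3: Select minimum 24 at index 4, swap -> [7, 13, 24, 30, 33, 27]
Pass 4: Select minimum 27 at index 5, swap -> [7, 13, 24, 27, 33, 30]


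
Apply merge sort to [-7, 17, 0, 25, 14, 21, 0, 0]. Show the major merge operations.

Divide and conquer:
  Merge [-7] + [17] -> [-7, 17]
  Merge [0] + [25] -> [0, 25]
  Merge [-7, 17] + [0, 25] -> [-7, 0, 17, 25]
  Merge [14] + [21] -> [14, 21]
  Merge [0] + [0] -> [0, 0]
  Merge [14, 21] + [0, 0] -> [0, 0, 14, 21]
  Merge [-7, 0, 17, 25] + [0, 0, 14, 21] -> [-7, 0, 0, 0, 14, 17, 21, 25]


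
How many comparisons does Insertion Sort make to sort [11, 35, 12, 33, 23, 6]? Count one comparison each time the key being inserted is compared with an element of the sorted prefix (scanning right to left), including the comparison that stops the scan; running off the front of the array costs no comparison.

Insert 35: 11 <= 35 (stop) = 1 comparison(s) -> [11, 35, 12, 33, 23, 6]
Insert 12: 35 > 12 (shift), 11 <= 12 (stop) = 2 comparison(s) -> [11, 12, 35, 33, 23, 6]
Insert 33: 35 > 33 (shift), 12 <= 33 (stop) = 2 comparison(s) -> [11, 12, 33, 35, 23, 6]
Insert 23: 35 > 23 (shift), 33 > 23 (shift), 12 <= 23 (stop) = 3 comparison(s) -> [11, 12, 23, 33, 35, 6]
Insert 6: 35 > 6 (shift), 33 > 6 (shift), 23 > 6 (shift), 12 > 6 (shift), 11 > 6 (shift), reached front = 5 comparison(s) -> [6, 11, 12, 23, 33, 35]
Total comparisons: 1 + 2 + 2 + 3 + 5 = 13


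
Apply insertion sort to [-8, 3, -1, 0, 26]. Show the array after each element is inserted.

First element -8 is already 'sorted'
Insert 3: shifted 0 elements -> [-8, 3, -1, 0, 26]
Insert -1: shifted 1 elements -> [-8, -1, 3, 0, 26]
Insert 0: shifted 1 elements -> [-8, -1, 0, 3, 26]
Insert 26: shifted 0 elements -> [-8, -1, 0, 3, 26]
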